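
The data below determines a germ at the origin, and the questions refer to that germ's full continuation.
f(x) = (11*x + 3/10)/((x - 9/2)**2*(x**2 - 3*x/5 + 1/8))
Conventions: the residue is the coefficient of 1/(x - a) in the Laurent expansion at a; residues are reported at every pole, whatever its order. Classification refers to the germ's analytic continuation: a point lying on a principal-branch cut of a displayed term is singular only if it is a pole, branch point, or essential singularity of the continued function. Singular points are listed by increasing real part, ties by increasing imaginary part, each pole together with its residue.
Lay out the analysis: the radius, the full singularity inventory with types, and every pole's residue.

Denominator factor (x**2 - 3*x/5 + 1/8): discriminant -7/50, complex-conjugate roots (3/10) + ((1/20)*sqrt(14))*i and (3/10) - ((1/20)*sqrt(14))*i; poles of order 1, moduli (1/4)*sqrt(2) and (1/4)*sqrt(2).
Denominator factor (x - 9/2)^2: pole of order 2 at 9/2, modulus 9/2.
The radius of convergence is the smallest modulus among the singular points: (1/4)*sqrt(2).
The factor x**2 - 3*x/5 + 1/8 splits as (x - a)(x - a') with a = (3/10) - ((1/20)*sqrt(14))*i, a' = (3/10) + ((1/20)*sqrt(14))*i. At the order-1 pole a set g(x) = (x - a)*f(x) = [(11*x + 3/10)/(x - 9/2)**2] / (x - a').
Simple pole: residue = g(a) at a = (3/10) - ((1/20)*sqrt(14))*i, which is (25588/71407) + ((68736/499849)*sqrt(14))*i.
The factor x**2 - 3*x/5 + 1/8 splits as (x - a)(x - a') with a = (3/10) + ((1/20)*sqrt(14))*i, a' = (3/10) - ((1/20)*sqrt(14))*i. At the order-1 pole a set g(x) = (x - a)*f(x) = [(11*x + 3/10)/(x - 9/2)**2] / (x - a').
Simple pole: residue = g(a) at a = (3/10) + ((1/20)*sqrt(14))*i, which is (25588/71407) - ((68736/499849)*sqrt(14))*i.
At the order-2 pole 9/2 set g(x) = (x - (9/2))^2*f(x) = (11*x + 3/10)/(x**2 - 3*x/5 + 1/8).
Order-2 pole: residue = g'(a); g'(9/2) = -51176/71407, so the residue is -51176/71407.
List the singular points by increasing real part (a conjugate pair: the negative imaginary part first).

Radius of convergence at 0: (1/4)*sqrt(2).
At (3/10) - ((1/20)*sqrt(14))*i: a pole of order 1; residue (25588/71407) + ((68736/499849)*sqrt(14))*i.
At (3/10) + ((1/20)*sqrt(14))*i: a pole of order 1; residue (25588/71407) - ((68736/499849)*sqrt(14))*i.
At 9/2: a pole of order 2; residue -51176/71407.


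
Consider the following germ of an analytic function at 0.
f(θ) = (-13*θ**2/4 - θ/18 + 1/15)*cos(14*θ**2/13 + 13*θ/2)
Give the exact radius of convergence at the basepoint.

The factor cos(14*θ**2/13 + 13*θ/2) is entire and contributes no finite singular point.
The polynomial part has no poles.
No finite singular points: the Taylor series at 0 converges everywhere.

The radius of convergence is infinite.


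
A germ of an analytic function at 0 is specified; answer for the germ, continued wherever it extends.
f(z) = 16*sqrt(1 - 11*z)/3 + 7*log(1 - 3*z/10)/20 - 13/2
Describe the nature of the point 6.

There is no denominator, hence no pole anywhere.
Branch term log(1 - z/(10/3)): argument at 6 is -4/5, nonzero, so 6 is not its branch point (a point on a principal cut is still regular for the continued germ).
Branch term sqrt(1 - z/(1/11)): argument at 6 is -65, nonzero, so 6 is not its branch point (a point on a principal cut is still regular for the continued germ).
So the germ continues analytically to 6.

The point is a regular point.


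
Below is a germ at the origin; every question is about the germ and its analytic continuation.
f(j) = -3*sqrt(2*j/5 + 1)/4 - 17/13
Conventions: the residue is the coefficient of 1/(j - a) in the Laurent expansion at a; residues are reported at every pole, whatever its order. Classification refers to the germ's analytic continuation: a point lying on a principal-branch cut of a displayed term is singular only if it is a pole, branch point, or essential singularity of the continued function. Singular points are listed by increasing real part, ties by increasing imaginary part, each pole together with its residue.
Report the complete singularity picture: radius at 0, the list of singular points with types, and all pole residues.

Branch term (-3/4)*sqrt(1 - j/(-5/2)): its argument vanishes at j = -5/2, a square-root branch point, modulus 5/2.
The radius of convergence is the smallest modulus among the singular points: 5/2.

Radius of convergence at 0: 5/2.
At -5/2: an algebraic (square-root) branch point.


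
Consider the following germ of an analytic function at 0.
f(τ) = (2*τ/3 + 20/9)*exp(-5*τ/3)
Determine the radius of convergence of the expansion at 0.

The factor exp(-5*τ/3) is entire and contributes no finite singular point.
The polynomial part has no poles.
No finite singular points: the Taylor series at 0 converges everywhere.

The radius of convergence is infinite.


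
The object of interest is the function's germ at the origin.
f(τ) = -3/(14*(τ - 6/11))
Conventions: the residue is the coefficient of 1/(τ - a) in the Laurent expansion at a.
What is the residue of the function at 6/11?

The residue is -3/14.

At the order-1 pole 6/11 set g(τ) = (τ - (6/11))*f(τ) = -3/14.
Simple pole: residue = g(a) at a = 6/11, which is -3/14.


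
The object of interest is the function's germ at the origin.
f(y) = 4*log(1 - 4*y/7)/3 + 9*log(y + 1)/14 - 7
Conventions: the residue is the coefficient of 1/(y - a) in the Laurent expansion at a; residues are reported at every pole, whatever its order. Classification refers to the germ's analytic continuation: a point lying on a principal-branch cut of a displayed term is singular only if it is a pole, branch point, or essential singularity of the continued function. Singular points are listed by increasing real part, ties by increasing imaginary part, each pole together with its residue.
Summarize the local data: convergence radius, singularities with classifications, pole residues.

Radius of convergence at 0: 1.
At -1: a logarithmic branch point.
At 7/4: a logarithmic branch point.

Branch term (9/14)*log(1 - y/(-1)): its argument vanishes at y = -1, a logarithmic branch point, modulus 1.
Branch term (4/3)*log(1 - y/(7/4)): its argument vanishes at y = 7/4, a logarithmic branch point, modulus 7/4.
The radius of convergence is the smallest modulus among the singular points: 1.
List the singular points by increasing real part (a conjugate pair: the negative imaginary part first).


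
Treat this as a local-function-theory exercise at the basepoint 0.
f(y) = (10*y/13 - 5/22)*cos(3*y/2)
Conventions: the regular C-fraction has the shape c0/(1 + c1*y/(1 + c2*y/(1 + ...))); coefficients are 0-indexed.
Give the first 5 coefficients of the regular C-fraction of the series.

Taylor coefficients (expand at 0): a_0 = -5/22, a_1 = 10/13, a_2 = 45/176, a_3 = -45/52, a_4 = -135/2816.
c0 = a_0 = -5/22. Peel one level at a time: if S = 1 + c*y/S' with S'(0) = 1, then c is the y-coefficient of S and S' = c*y/(S - 1).
S_1 = c0/f = 1 + (44/13)*y + (17009/1352)*y^2 + ...; c1 = 44/13.
S_2 = c1*y/(S_1 - 1) = 1 + (-17009/4576)*y + (153081/123904)*y^2 + ...; c2 = -17009/4576.
S_3 = c2*y/(S_2 - 1) = 1 + (117/352)*y + (-22815/272144)*y^2 + ...; c3 = 117/352.
S_4 = c3*y/(S_3 - 1) = 1 + (4290/17009)*y + ...; c4 = 4290/17009.

The regular C-fraction coefficients are [-5/22, 44/13, -17009/4576, 117/352, 4290/17009].


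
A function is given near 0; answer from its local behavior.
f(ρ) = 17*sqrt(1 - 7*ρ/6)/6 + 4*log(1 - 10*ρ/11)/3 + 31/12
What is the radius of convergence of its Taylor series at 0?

Branch term (17/6)*sqrt(1 - ρ/(6/7)): its argument vanishes at ρ = 6/7, a square-root branch point, modulus 6/7.
Branch term (4/3)*log(1 - ρ/(11/10)): its argument vanishes at ρ = 11/10, a logarithmic branch point, modulus 11/10.
The radius of convergence is the smallest modulus among the singular points: 6/7.

The radius of convergence is 6/7.


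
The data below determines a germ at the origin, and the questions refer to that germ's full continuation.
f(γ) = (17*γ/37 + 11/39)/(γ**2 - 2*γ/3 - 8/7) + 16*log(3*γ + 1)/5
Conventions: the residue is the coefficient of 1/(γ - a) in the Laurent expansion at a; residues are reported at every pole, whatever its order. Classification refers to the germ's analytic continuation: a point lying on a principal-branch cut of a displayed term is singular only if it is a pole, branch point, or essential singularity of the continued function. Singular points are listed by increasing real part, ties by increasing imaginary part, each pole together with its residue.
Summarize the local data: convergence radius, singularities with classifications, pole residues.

Denominator factor (γ**2 - 2*γ/3 - 8/7): discriminant 316/63, real irrational roots 1/3 + (1/21)*sqrt(553) and 1/3 - (1/21)*sqrt(553); poles of order 1, moduli 1/3 + (1/21)*sqrt(553) and -1/3 + (1/21)*sqrt(553).
Branch term (16/5)*log(1 - γ/(-1/3)): its argument vanishes at γ = -1/3, a logarithmic branch point, modulus 1/3.
The radius of convergence is the smallest modulus among the singular points: 1/3.
The branch term is analytic at 1/3 - (1/21)*sqrt(553) and contributes nothing to the residue; only the rational part matters.
The factor γ**2 - 2*γ/3 - 8/7 splits as (γ - a)(γ - a') with a = 1/3 - (1/21)*sqrt(553), a' = 1/3 + (1/21)*sqrt(553). At the order-1 pole a set g(γ) = (γ - a)*(rational part) = [17*γ/37 + 11/39] / (γ - a').
Simple pole: residue = g(a) at a = 1/3 - (1/21)*sqrt(553), which is 17/74 - (314/37999)*sqrt(553).
The branch term is analytic at 1/3 + (1/21)*sqrt(553) and contributes nothing to the residue; only the rational part matters.
The factor γ**2 - 2*γ/3 - 8/7 splits as (γ - a)(γ - a') with a = 1/3 + (1/21)*sqrt(553), a' = 1/3 - (1/21)*sqrt(553). At the order-1 pole a set g(γ) = (γ - a)*(rational part) = [17*γ/37 + 11/39] / (γ - a').
Simple pole: residue = g(a) at a = 1/3 + (1/21)*sqrt(553), which is 17/74 + (314/37999)*sqrt(553).
List the singular points by increasing real part (a conjugate pair: the negative imaginary part first).

Radius of convergence at 0: 1/3.
At 1/3 - (1/21)*sqrt(553): a pole of order 1; residue 17/74 - (314/37999)*sqrt(553).
At -1/3: a logarithmic branch point.
At 1/3 + (1/21)*sqrt(553): a pole of order 1; residue 17/74 + (314/37999)*sqrt(553).


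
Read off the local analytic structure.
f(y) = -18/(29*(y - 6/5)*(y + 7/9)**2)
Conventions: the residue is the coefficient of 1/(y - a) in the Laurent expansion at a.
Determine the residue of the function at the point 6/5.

The residue is -36450/229709.

At the order-1 pole 6/5 set g(y) = (y - (6/5))*f(y) = -18/(29*(y + 7/9)**2).
Simple pole: residue = g(a) at a = 6/5, which is -36450/229709.


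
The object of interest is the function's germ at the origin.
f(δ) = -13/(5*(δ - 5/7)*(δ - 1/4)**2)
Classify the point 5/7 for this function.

The denominator factor δ - 5/7 vanishes at 5/7 and appears to the power 1; the numerator there equals -13/5, nonzero, and no other factor vanishes.
Hence a pole whose order is the multiplicity, 1.

The point is a pole of order 1.


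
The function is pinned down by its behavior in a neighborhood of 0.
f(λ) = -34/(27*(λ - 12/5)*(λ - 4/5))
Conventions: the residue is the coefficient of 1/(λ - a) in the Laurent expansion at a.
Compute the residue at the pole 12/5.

At the order-1 pole 12/5 set g(λ) = (λ - (12/5))*f(λ) = -34/(27*(λ - 4/5)).
Simple pole: residue = g(a) at a = 12/5, which is -85/108.

The residue is -85/108.


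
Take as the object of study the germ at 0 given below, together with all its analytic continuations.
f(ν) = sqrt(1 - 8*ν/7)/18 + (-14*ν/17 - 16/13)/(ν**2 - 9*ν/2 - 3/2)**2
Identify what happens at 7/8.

The term (1/18)*sqrt(1 - ν/(7/8)) has argument 1 - 7/8/(7/8) = 0 at 7/8: a square-root (algebraic, two-sheeted) branch point; the remaining terms are analytic or single-valued there.

The point is an algebraic (square-root) branch point.


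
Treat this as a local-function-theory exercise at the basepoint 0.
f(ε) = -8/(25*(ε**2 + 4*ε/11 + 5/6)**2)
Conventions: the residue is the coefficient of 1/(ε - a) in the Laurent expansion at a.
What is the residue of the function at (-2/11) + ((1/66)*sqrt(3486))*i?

The residue is ((15972/8439025)*sqrt(3486))*i.


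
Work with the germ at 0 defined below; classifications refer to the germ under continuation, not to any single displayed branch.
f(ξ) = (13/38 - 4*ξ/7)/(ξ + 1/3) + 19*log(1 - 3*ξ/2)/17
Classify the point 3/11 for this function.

The point is a regular point.

Denominator factors: ξ + 1/3 = 20/33 at ξ = 3/11 — none vanishes.
Branch term log(1 - ξ/(2/3)): argument at 3/11 is 13/22, nonzero, so 3/11 is not its branch point (a point on a principal cut is still regular for the continued germ).
So the germ continues analytically to 3/11.


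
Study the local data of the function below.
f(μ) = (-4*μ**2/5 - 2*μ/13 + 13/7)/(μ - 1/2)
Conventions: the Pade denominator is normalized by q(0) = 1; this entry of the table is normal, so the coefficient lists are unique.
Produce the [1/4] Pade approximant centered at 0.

Taylor coefficients needed (expand at 0): a_0 = -26/7, a_1 = -648/91, a_2 = -5752/455, a_3 = -11504/455, a_4 = -23008/455, a_5 = -46016/455.
Write the denominator as Q(μ) = 1 + q1*μ + q2*μ^2 + q3*μ^3 + q4*μ^4. Requiring Q*f - P = O(μ^6) with deg P <= 1 kills the coefficients of μ^2..μ^5 in Q*f:
  μ^2: a_2 + q1*a_1 + q2*a_0 = 0, i.e. -5752/455 + (-648/91)*q1 + (-26/7)*q2 = 0.
  μ^3: a_3 + q1*a_2 + q2*a_1 + q3*a_0 = 0, i.e. -11504/455 + (-5752/455)*q1 + (-648/91)*q2 + (-26/7)*q3 = 0.
  μ^4: a_4 + q1*a_3 + q2*a_2 + q3*a_1 + q4*a_0 = 0, i.e. -23008/455 + (-11504/455)*q1 + (-5752/455)*q2 + (-648/91)*q3 + (-26/7)*q4 = 0.
  μ^5: a_5 + q1*a_4 + q2*a_3 + q3*a_2 + q4*a_1 = 0, i.e. -46016/455 + (-23008/455)*q1 + (-11504/455)*q2 + (-5752/455)*q3 + (-648/91)*q4 = 0.
Solving this linear system: q1 = 3184451/658107, q2 = -4636112/365615, q3 = 3402308/3290535, q4 = -88460008/16452675.
The numerator is Q*f truncated at degree 1: P0 = a_0 = -26/7; P1 = a_1 + q1*a_0 = -1502797774/59887737.

The Pade approximant has numerator coefficients [-26/7, -1502797774/59887737]; denominator coefficients [1, 3184451/658107, -4636112/365615, 3402308/3290535, -88460008/16452675].


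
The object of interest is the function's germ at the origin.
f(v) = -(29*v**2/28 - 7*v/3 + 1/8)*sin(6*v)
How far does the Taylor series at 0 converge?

The radius of convergence is infinite.

The factor -sin(6*v) is entire and contributes no finite singular point.
The polynomial part has no poles.
No finite singular points: the Taylor series at 0 converges everywhere.


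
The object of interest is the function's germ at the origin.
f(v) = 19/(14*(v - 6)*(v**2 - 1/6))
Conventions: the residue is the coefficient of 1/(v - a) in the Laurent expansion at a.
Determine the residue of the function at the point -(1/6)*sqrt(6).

The factor v**2 - 1/6 splits as (v - a)(v - a') with a = -(1/6)*sqrt(6), a' = (1/6)*sqrt(6). At the order-1 pole a set g(v) = (v - a)*f(v) = [19/(14*(v - 6))] / (v - a').
Simple pole: residue = g(a) at a = -(1/6)*sqrt(6), which is -57/3010 + (171/1505)*sqrt(6).

The residue is -57/3010 + (171/1505)*sqrt(6).


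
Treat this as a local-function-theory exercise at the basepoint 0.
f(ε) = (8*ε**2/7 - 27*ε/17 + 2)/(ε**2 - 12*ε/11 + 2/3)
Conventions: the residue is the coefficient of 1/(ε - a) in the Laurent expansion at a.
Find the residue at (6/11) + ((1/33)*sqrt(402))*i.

The factor ε**2 - 12*ε/11 + 2/3 splits as (ε - a)(ε - a') with a = (6/11) + ((1/33)*sqrt(402))*i, a' = (6/11) - ((1/33)*sqrt(402))*i. At the order-1 pole a set g(ε) = (ε - a)*f(ε) = [8*ε**2/7 - 27*ε/17 + 2] / (ε - a').
Simple pole: residue = g(a) at a = (6/11) + ((1/33)*sqrt(402))*i, which is (-447/2618) - ((11359/263109)*sqrt(402))*i.

The residue is (-447/2618) - ((11359/263109)*sqrt(402))*i.


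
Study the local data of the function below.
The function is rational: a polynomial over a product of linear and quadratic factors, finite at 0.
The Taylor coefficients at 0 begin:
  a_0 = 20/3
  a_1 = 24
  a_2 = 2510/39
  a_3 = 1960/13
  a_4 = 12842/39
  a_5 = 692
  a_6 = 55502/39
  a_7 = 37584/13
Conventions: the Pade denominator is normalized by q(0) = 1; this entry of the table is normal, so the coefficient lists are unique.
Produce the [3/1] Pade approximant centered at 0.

The Pade approximant has numerator coefficients [20/3, 4163/441, 114112/9555, 117049/11466]; denominator coefficients [1, -6421/2940].


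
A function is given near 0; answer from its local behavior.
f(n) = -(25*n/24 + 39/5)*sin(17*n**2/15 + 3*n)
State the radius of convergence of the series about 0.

The factor -sin(17*n**2/15 + 3*n) is entire and contributes no finite singular point.
The polynomial part has no poles.
No finite singular points: the Taylor series at 0 converges everywhere.

The radius of convergence is infinite.


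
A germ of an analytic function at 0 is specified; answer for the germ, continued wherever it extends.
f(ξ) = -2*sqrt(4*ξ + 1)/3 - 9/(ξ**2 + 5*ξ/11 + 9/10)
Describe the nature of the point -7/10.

Denominator factors: ξ**2 + 5*ξ/11 + 9/10 = 1179/1100 at ξ = -7/10 — none vanishes.
Branch term sqrt(1 - ξ/(-1/4)): argument at -7/10 is -9/5, nonzero, so -7/10 is not its branch point (a point on a principal cut is still regular for the continued germ).
So the germ continues analytically to -7/10.

The point is a regular point.


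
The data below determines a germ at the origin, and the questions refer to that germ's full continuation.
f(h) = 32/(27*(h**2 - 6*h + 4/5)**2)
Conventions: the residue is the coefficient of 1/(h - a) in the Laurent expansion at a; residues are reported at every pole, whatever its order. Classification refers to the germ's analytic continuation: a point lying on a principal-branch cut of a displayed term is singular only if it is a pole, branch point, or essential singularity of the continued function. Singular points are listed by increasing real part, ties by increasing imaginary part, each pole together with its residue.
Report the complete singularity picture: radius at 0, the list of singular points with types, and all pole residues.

Denominator factor (h**2 - 6*h + 4/5)^2: discriminant 164/5, real irrational roots 3 + (1/5)*sqrt(205) and 3 - (1/5)*sqrt(205); poles of order 2, moduli 3 + (1/5)*sqrt(205) and 3 - (1/5)*sqrt(205).
The radius of convergence is the smallest modulus among the singular points: 3 - (1/5)*sqrt(205).
The factor h**2 - 6*h + 4/5 splits as (h - a)(h - a') with a = 3 - (1/5)*sqrt(205), a' = 3 + (1/5)*sqrt(205). At the order-2 pole a set g(h) = (h - a)^2*f(h) = [32/27] / (h - a')^2.
Order-2 pole: residue = g'(a); g'(3 - (1/5)*sqrt(205)) = (40/45387)*sqrt(205), so the residue is (40/45387)*sqrt(205).
The factor h**2 - 6*h + 4/5 splits as (h - a)(h - a') with a = 3 + (1/5)*sqrt(205), a' = 3 - (1/5)*sqrt(205). At the order-2 pole a set g(h) = (h - a)^2*f(h) = [32/27] / (h - a')^2.
Order-2 pole: residue = g'(a); g'(3 + (1/5)*sqrt(205)) = -(40/45387)*sqrt(205), so the residue is -(40/45387)*sqrt(205).
List the singular points by increasing real part (a conjugate pair: the negative imaginary part first).

Radius of convergence at 0: 3 - (1/5)*sqrt(205).
At 3 - (1/5)*sqrt(205): a pole of order 2; residue (40/45387)*sqrt(205).
At 3 + (1/5)*sqrt(205): a pole of order 2; residue -(40/45387)*sqrt(205).


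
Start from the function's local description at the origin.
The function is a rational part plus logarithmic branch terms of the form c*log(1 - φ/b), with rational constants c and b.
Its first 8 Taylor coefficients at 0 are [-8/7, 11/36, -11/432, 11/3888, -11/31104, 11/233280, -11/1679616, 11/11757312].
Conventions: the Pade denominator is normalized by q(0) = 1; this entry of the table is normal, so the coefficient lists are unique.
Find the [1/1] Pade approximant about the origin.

The Pade approximant has numerator coefficients [-8/7, 53/252]; denominator coefficients [1, 1/12].

Taylor coefficients needed (read off): a_0 = -8/7, a_1 = 11/36, a_2 = -11/432.
Write the denominator as Q(φ) = 1 + q1*φ. Requiring Q*f - P = O(φ^3) with deg P <= 1 kills the coefficients of φ^2..φ^2 in Q*f:
  φ^2: a_2 + q1*a_1 = 0, i.e. -11/432 + (11/36)*q1 = 0.
Solving this linear system: q1 = 1/12.
The numerator is Q*f truncated at degree 1: P0 = a_0 = -8/7; P1 = a_1 + q1*a_0 = 53/252.


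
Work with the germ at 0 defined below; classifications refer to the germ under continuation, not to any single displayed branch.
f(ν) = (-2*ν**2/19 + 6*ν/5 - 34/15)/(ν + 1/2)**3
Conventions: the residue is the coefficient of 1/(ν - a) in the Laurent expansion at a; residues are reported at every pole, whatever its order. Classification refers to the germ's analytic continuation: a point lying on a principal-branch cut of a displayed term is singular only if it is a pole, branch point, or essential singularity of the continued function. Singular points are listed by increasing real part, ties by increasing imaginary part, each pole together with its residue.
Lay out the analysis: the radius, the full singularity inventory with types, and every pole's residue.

Radius of convergence at 0: 1/2.
At -1/2: a pole of order 3; residue -2/19.

Denominator factor (ν + 1/2)^3: pole of order 3 at -1/2, modulus 1/2.
The radius of convergence is the smallest modulus among the singular points: 1/2.
At the order-3 pole -1/2 set g(ν) = (ν - (-1/2))^3*f(ν) = -2*ν**2/19 + 6*ν/5 - 34/15.
Order-3 pole: residue = g''(a)/2; g''(-1/2) = -4/19, so the residue is -2/19.


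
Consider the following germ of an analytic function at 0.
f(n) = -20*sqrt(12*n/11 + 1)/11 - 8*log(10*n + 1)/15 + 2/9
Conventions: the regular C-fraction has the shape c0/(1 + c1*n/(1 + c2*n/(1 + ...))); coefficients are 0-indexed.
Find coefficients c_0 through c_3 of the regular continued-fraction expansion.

The regular C-fraction coefficients are [-158/99, -3444/869, 2050583/249403, 23604152065/19421071593].

Taylor coefficients (expand at 0): a_0 = -158/99, a_1 = -2296/363, a_2 = 107560/3993, a_3 = -23445040/131769.
c0 = a_0 = -158/99. Peel one level at a time: if S = 1 + c*n/S' with S'(0) = 1, then c is the n-coefficient of S and S' = c*n/(S - 1).
S_1 = c0/f = 1 + (-3444/869)*n + (24606996/755161)*n^2 + ...; c1 = -3444/869.
S_2 = c1*n/(S_1 - 1) = 1 + (2050583/249403)*n + (-298786735/29899947)*n^2 + ...; c2 = 2050583/249403.
S_3 = c2*n/(S_2 - 1) = 1 + (23604152065/19421071593)*n + ...; c3 = 23604152065/19421071593.


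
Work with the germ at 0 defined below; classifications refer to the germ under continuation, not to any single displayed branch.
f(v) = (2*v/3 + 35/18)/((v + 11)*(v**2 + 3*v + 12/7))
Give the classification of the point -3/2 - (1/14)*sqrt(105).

The denominator factor v**2 + 3*v + 12/7 vanishes at -3/2 - (1/14)*sqrt(105) and appears to the power 1; the numerator there equals 17/18 - (1/21)*sqrt(105), nonzero, and no other factor vanishes.
Hence a pole whose order is the multiplicity, 1.

The point is a pole of order 1.


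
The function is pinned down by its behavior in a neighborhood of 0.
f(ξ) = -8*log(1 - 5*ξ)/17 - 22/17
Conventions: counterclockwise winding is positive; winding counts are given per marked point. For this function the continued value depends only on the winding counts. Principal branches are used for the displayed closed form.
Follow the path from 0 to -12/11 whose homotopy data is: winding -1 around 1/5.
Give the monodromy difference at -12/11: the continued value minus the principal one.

The rational part is single-valued and drops out of the difference; each branch term changes only by its own monodromy.
(-8/17)*log(1 - ξ/(1/5)): each positive loop around 1/5 adds 2*pi*i to the log, so winding -1 contributes (-8/17)*(-1)*2*pi*i = (16/17)*pi*i.
Summing the contributions at ξ = -12/11 gives (16/17)*pi*i.

Continued minus principal equals (16/17)*pi*i.


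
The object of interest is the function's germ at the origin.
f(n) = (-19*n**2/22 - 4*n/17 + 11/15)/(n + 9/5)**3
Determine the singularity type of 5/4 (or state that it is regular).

Denominator factors: n + 9/5 = 61/20 at n = 5/4 — none vanishes.
So the germ continues analytically to 5/4.

The point is a regular point.


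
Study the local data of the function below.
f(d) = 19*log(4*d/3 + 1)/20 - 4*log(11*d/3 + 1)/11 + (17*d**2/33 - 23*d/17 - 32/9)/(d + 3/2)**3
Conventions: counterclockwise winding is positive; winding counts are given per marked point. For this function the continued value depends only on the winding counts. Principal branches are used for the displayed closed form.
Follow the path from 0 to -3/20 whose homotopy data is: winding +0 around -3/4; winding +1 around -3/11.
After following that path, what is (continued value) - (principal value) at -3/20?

The rational part is single-valued and drops out of the difference; each branch term changes only by its own monodromy.
(-4/11)*log(1 - d/(-3/11)): each positive loop around -3/11 adds 2*pi*i to the log, so winding +1 contributes (-4/11)*(1)*2*pi*i = -(8/11)*pi*i.
(19/20)*log(1 - d/(-3/4)): winding 0 around -3/4, so this term returns to its principal value, contribution 0.
Summing the contributions at d = -3/20 gives -(8/11)*pi*i.

Continued minus principal equals -(8/11)*pi*i.


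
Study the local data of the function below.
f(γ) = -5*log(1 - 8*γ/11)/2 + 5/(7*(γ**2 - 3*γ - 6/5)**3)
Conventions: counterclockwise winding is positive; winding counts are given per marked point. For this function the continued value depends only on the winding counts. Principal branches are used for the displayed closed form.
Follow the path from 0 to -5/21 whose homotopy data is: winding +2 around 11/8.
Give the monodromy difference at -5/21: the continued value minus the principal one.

The rational part is single-valued and drops out of the difference; each branch term changes only by its own monodromy.
(-5/2)*log(1 - γ/(11/8)): each positive loop around 11/8 adds 2*pi*i to the log, so winding +2 contributes (-5/2)*(2)*2*pi*i = -(10)*pi*i.
Summing the contributions at γ = -5/21 gives -(10)*pi*i.

Continued minus principal equals -(10)*pi*i.


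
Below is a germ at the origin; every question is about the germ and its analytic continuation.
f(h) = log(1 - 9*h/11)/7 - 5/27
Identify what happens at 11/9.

The point is a logarithmic branch point.

The term (1/7)*log(1 - h/(11/9)) has argument 1 - 11/9/(11/9) = 0 at 11/9: a logarithmic (infinitely-sheeted) branch point; the remaining terms are analytic or single-valued there.


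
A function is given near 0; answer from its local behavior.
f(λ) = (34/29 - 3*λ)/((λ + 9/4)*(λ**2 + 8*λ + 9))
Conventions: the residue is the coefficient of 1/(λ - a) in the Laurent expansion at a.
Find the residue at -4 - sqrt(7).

The factor λ**2 + 8*λ + 9 splits as (λ - a)(λ - a') with a = -4 - sqrt(7), a' = -4 + sqrt(7). At the order-1 pole a set g(λ) = (λ - a)*f(λ) = [(34/29 - 3*λ)/(λ + 9/4)] / (λ - a').
Simple pole: residue = g(a) at a = -4 - sqrt(7), which is 1838/1827 - (68/1827)*sqrt(7).

The residue is 1838/1827 - (68/1827)*sqrt(7).


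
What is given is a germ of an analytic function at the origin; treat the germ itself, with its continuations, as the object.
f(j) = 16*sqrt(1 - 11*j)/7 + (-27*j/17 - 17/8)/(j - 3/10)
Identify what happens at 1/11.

The term (16/7)*sqrt(1 - j/(1/11)) has argument 1 - 1/11/(1/11) = 0 at 1/11: a square-root (algebraic, two-sheeted) branch point; the remaining terms are analytic or single-valued there.

The point is an algebraic (square-root) branch point.


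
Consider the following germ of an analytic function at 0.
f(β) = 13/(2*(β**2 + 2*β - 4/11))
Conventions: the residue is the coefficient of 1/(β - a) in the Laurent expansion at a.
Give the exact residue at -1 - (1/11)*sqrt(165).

The residue is -(13/60)*sqrt(165).

The factor β**2 + 2*β - 4/11 splits as (β - a)(β - a') with a = -1 - (1/11)*sqrt(165), a' = -1 + (1/11)*sqrt(165). At the order-1 pole a set g(β) = (β - a)*f(β) = [13/2] / (β - a').
Simple pole: residue = g(a) at a = -1 - (1/11)*sqrt(165), which is -(13/60)*sqrt(165).


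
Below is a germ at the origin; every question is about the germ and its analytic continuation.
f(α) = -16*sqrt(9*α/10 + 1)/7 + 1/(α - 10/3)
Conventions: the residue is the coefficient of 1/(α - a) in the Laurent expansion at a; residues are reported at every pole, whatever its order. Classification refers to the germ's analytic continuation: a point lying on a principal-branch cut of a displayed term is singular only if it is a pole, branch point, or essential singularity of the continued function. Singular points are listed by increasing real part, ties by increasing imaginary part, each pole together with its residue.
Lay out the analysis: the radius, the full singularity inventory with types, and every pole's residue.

Denominator factor (α - 10/3): pole of order 1 at 10/3, modulus 10/3.
Branch term (-16/7)*sqrt(1 - α/(-10/9)): its argument vanishes at α = -10/9, a square-root branch point, modulus 10/9.
The radius of convergence is the smallest modulus among the singular points: 10/9.
The branch term is analytic at 10/3 and contributes nothing to the residue; only the rational part matters.
At the order-1 pole 10/3 set g(α) = (α - (10/3))*(rational part) = 1.
Simple pole: residue = g(a) at a = 10/3, which is 1.
List the singular points by increasing real part (a conjugate pair: the negative imaginary part first).

Radius of convergence at 0: 10/9.
At -10/9: an algebraic (square-root) branch point.
At 10/3: a pole of order 1; residue 1.


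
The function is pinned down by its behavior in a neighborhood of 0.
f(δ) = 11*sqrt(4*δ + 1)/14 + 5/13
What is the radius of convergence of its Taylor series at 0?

Branch term (11/14)*sqrt(1 - δ/(-1/4)): its argument vanishes at δ = -1/4, a square-root branch point, modulus 1/4.
The radius of convergence is the smallest modulus among the singular points: 1/4.

The radius of convergence is 1/4.


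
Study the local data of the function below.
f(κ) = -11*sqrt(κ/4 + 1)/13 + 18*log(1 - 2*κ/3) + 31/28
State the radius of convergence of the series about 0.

Branch term (-11/13)*sqrt(1 - κ/(-4)): its argument vanishes at κ = -4, a square-root branch point, modulus 4.
Branch term (18)*log(1 - κ/(3/2)): its argument vanishes at κ = 3/2, a logarithmic branch point, modulus 3/2.
The radius of convergence is the smallest modulus among the singular points: 3/2.

The radius of convergence is 3/2.


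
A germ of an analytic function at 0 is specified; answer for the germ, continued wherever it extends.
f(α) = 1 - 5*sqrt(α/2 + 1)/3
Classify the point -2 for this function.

The term (-5/3)*sqrt(1 - α/(-2)) has argument 1 - -2/(-2) = 0 at -2: a square-root (algebraic, two-sheeted) branch point; the remaining terms are analytic or single-valued there.

The point is an algebraic (square-root) branch point.


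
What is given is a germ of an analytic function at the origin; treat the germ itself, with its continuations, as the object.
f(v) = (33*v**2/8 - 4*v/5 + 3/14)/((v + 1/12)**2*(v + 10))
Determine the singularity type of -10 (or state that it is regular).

The denominator factor v + 10 vanishes at -10 and appears to the power 1; the numerator there equals 2945/7, nonzero, and no other factor vanishes.
Hence a pole whose order is the multiplicity, 1.

The point is a pole of order 1.


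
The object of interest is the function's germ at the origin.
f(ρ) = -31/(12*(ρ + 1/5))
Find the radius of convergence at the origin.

The radius of convergence is 1/5.

Denominator factor (ρ + 1/5): pole of order 1 at -1/5, modulus 1/5.
The radius of convergence is the smallest modulus among the singular points: 1/5.


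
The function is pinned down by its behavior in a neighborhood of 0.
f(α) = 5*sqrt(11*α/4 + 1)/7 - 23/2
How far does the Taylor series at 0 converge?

The radius of convergence is 4/11.

Branch term (5/7)*sqrt(1 - α/(-4/11)): its argument vanishes at α = -4/11, a square-root branch point, modulus 4/11.
The radius of convergence is the smallest modulus among the singular points: 4/11.


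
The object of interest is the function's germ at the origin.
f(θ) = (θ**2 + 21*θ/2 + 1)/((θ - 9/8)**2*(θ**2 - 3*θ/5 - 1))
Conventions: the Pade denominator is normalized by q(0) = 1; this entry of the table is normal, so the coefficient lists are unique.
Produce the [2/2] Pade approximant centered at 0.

Taylor coefficients needed (expand at 0): a_0 = -64/81, a_1 = -33632/3645, a_2 = -692512/54675, a_3 = -183915328/7381125, a_4 = -8424016544/332150625.
Write the denominator as Q(θ) = 1 + q1*θ + q2*θ^2. Requiring Q*f - P = O(θ^5) with deg P <= 2 kills the coefficients of θ^3..θ^4 in Q*f:
  θ^3: a_3 + q1*a_2 + q2*a_1 = 0, i.e. -183915328/7381125 + (-692512/54675)*q1 + (-33632/3645)*q2 = 0.
  θ^4: a_4 + q1*a_3 + q2*a_2 = 0, i.e. -8424016544/332150625 + (-183915328/7381125)*q1 + (-692512/54675)*q2 = 0.
Solving this linear system: q1 = 771673363/657170325, q2 = -127528517489/29572664625.
The numerator is Q*f truncated at degree 2: P0 = a_0 = -64/81; P1 = a_1 + q1*a_0 = -6673352992/657170325; P2 = a_2 + q1*a_1 + q2*a_0 = -118841932096/5914532925.

The Pade approximant has numerator coefficients [-64/81, -6673352992/657170325, -118841932096/5914532925]; denominator coefficients [1, 771673363/657170325, -127528517489/29572664625].


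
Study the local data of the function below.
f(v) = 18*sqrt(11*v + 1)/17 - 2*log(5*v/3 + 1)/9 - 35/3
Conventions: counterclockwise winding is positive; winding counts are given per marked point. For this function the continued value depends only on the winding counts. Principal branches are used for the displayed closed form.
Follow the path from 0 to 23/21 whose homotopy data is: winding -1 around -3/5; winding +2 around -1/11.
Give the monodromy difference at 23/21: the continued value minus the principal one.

Continued minus principal equals (4/9)*pi*i.

The rational part is single-valued and drops out of the difference; each branch term changes only by its own monodromy.
(-2/9)*log(1 - v/(-3/5)): each positive loop around -3/5 adds 2*pi*i to the log, so winding -1 contributes (-2/9)*(-1)*2*pi*i = (4/9)*pi*i.
(18/17)*sqrt(1 - v/(-1/11)): winding +2 is even, the square root returns to the same sheet, contribution 0.
Summing the contributions at v = 23/21 gives (4/9)*pi*i.


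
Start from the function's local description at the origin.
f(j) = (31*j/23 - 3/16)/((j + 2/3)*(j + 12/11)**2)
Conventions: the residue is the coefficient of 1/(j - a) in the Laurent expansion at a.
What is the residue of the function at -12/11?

At the order-2 pole -12/11 set g(j) = (j - (-12/11))^2*f(j) = (31*j/23 - 3/16)/(j + 2/3).
Order-2 pole: residue = g'(a); g'(-12/11) = 435237/72128, so the residue is 435237/72128.

The residue is 435237/72128.


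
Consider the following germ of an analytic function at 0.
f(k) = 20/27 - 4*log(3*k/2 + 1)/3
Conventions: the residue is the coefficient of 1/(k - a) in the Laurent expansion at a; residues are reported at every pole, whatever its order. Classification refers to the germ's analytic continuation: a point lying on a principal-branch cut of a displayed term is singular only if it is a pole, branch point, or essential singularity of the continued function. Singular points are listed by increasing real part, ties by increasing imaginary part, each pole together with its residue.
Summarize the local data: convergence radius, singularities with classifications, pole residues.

Branch term (-4/3)*log(1 - k/(-2/3)): its argument vanishes at k = -2/3, a logarithmic branch point, modulus 2/3.
The radius of convergence is the smallest modulus among the singular points: 2/3.

Radius of convergence at 0: 2/3.
At -2/3: a logarithmic branch point.


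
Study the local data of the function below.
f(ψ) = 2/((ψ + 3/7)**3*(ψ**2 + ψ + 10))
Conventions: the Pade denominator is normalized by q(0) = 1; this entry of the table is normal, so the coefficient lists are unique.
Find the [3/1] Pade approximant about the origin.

The Pade approximant has numerator coefficients [343/135, -4318227998/472591395, 30260620712/1417774185, -423538669288/12759967665]; denominator coefficients [1, 122652207/35006770].

Taylor coefficients needed (expand at 0): a_0 = 343/135, a_1 = -24353/1350, a_2 = 3424169/40500, a_3 = -1200732211/3645000, a_4 = 4674411889/4050000.
Write the denominator as Q(ψ) = 1 + q1*ψ. Requiring Q*f - P = O(ψ^5) with deg P <= 3 kills the coefficients of ψ^4..ψ^4 in Q*f:
  ψ^4: a_4 + q1*a_3 = 0, i.e. 4674411889/4050000 + (-1200732211/3645000)*q1 = 0.
Solving this linear system: q1 = 122652207/35006770.
The numerator is Q*f truncated at degree 3: P0 = a_0 = 343/135; P1 = a_1 + q1*a_0 = -4318227998/472591395; P2 = a_2 + q1*a_1 = 30260620712/1417774185; P3 = a_3 + q1*a_2 = -423538669288/12759967665.


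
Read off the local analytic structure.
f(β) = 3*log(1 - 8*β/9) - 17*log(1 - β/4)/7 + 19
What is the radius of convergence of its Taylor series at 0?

The radius of convergence is 9/8.

Branch term (3)*log(1 - β/(9/8)): its argument vanishes at β = 9/8, a logarithmic branch point, modulus 9/8.
Branch term (-17/7)*log(1 - β/(4)): its argument vanishes at β = 4, a logarithmic branch point, modulus 4.
The radius of convergence is the smallest modulus among the singular points: 9/8.


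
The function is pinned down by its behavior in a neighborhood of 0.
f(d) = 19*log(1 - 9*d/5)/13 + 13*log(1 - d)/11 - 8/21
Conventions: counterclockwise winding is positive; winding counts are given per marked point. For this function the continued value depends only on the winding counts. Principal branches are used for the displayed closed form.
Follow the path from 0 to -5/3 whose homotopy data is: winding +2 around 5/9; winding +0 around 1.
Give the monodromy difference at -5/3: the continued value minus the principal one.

Continued minus principal equals (76/13)*pi*i.

The rational part is single-valued and drops out of the difference; each branch term changes only by its own monodromy.
(19/13)*log(1 - d/(5/9)): each positive loop around 5/9 adds 2*pi*i to the log, so winding +2 contributes (19/13)*(2)*2*pi*i = (76/13)*pi*i.
(13/11)*log(1 - d/(1)): winding 0 around 1, so this term returns to its principal value, contribution 0.
Summing the contributions at d = -5/3 gives (76/13)*pi*i.


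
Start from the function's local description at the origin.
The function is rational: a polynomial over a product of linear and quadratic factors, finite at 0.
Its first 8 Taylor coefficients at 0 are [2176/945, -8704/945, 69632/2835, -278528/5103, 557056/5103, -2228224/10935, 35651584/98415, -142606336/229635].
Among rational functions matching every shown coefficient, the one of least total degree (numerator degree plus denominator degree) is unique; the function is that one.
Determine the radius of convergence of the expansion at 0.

The radius of convergence is 3/4.

No rational of total degree below 3 reproduces all 8 coefficients; solving the [0/3] Pade equations on them gives f(θ) = 34/(35*(θ + 3/4)**3), whose expansion matches every shown term.
Denominator factor (θ + 3/4)^3: pole of order 3 at -3/4, modulus 3/4.
The radius of convergence is the smallest modulus among the singular points: 3/4.


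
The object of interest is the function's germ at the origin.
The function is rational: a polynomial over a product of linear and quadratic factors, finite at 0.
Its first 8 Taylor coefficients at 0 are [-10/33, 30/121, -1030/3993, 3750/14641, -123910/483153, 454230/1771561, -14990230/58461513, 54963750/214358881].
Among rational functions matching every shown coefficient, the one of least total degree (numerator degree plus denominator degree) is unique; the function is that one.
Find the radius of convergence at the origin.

No rational of total degree below 2 reproduces all 8 coefficients; solving the [0/2] Pade equations on them gives f(ε) = 5/(3*(ε - 11/2)*(ε + 1)), whose expansion matches every shown term.
Denominator factor (ε + 1): pole of order 1 at -1, modulus 1.
Denominator factor (ε - 11/2): pole of order 1 at 11/2, modulus 11/2.
The radius of convergence is the smallest modulus among the singular points: 1.

The radius of convergence is 1.
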